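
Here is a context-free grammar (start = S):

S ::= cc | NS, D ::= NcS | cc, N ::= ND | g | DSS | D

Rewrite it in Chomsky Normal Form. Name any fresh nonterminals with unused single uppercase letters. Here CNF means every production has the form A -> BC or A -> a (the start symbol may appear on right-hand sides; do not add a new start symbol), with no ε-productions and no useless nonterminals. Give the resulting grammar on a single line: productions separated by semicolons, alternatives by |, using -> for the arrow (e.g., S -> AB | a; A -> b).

No ε-productions.
After unit-elimination: S -> NS | cc; D -> cc | NcS; N -> g | ND | cc | DSS | NcS.
TERM: introduce A -> c and substitute in every rule of length ≥2.
BIN: D -> NAS becomes D -> NB, B -> AS; N -> DSS becomes N -> DC, C -> SS; N -> NAS becomes N -> NE, E -> AS.

S -> AA | NS; A -> c; B -> AS; C -> SS; D -> AA | NB; E -> AS; N -> g | AA | DC | ND | NE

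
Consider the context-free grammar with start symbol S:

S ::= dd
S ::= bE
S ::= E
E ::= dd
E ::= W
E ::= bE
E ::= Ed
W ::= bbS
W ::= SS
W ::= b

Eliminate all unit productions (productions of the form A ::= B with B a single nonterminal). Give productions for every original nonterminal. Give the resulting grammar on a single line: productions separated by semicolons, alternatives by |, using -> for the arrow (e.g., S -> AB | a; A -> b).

S -> b | Ed | SS | bE | dd | bbS; E -> b | Ed | SS | bE | dd | bbS; W -> b | SS | bbS

Unit productions: E->W, S->E.
Unit pairs (A ⇒* B via units): (E,W), (S,E), (S,W).
S: inherits non-unit rules of {E, S, W} → Ed | SS | b | bE | bbS | dd.
E: inherits non-unit rules of {E, W} → Ed | SS | b | bE | bbS | dd.
W: inherits non-unit rules of {W} → SS | b | bbS.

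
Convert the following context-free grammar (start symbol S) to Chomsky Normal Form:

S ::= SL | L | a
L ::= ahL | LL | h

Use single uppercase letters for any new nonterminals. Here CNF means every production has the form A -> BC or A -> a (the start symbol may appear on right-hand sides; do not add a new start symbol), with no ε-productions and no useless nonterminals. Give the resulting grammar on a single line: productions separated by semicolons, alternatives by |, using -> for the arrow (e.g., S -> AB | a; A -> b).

S -> a | h | AD | LL | SL; A -> a; B -> h; C -> BL; D -> BL; L -> h | AC | LL

No ε-productions.
After unit-elimination: S -> a | h | LL | SL | ahL; L -> h | LL | ahL.
TERM: introduce A -> a, B -> h and substitute in every rule of length ≥2.
BIN: L -> ABL becomes L -> AC, C -> BL; S -> ABL becomes S -> AD, D -> BL.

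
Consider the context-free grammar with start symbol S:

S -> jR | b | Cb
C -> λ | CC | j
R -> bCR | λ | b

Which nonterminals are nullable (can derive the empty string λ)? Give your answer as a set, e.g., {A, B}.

Directly nullable (have an ε-rule): {C, R}.
Not nullable: S — each has a terminal in every rule's right-hand side or depends on a non-nullable symbol.

{C, R}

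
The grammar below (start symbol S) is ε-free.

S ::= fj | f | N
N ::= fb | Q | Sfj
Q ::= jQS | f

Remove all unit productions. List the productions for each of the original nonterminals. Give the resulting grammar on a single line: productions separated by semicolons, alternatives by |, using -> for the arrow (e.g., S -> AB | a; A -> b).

Unit productions: N->Q, S->N.
Unit pairs (A ⇒* B via units): (N,Q), (S,N), (S,Q).
S: inherits non-unit rules of {N, Q, S} → Sfj | f | fb | fj | jQS.
N: inherits non-unit rules of {N, Q} → Sfj | f | fb | jQS.
Q: inherits non-unit rules of {Q} → f | jQS.

S -> f | fb | fj | Sfj | jQS; N -> f | fb | Sfj | jQS; Q -> f | jQS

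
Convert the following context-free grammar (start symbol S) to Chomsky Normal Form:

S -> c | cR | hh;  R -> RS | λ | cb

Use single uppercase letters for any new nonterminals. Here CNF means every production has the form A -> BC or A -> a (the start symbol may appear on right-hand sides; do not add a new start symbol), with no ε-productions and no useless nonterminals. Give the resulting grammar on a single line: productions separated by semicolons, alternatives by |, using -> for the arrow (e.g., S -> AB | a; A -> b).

S -> c | AR | CC; A -> c; B -> b; C -> h; R -> c | AB | AR | CC | RS

Nullable: {R}; after ε-elimination: S -> c | cR | hh; R -> S | RS | cb.
After unit-elimination: S -> c | cR | hh; R -> c | RS | cR | cb | hh.
TERM: introduce B -> b, A -> c, C -> h and substitute in every rule of length ≥2.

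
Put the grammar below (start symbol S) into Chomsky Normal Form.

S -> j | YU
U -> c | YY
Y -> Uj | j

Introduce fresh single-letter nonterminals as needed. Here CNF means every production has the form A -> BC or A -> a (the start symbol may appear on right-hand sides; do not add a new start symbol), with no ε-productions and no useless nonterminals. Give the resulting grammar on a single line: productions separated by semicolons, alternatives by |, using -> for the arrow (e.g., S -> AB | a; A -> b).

No ε-productions.
No unit productions to eliminate.
TERM: introduce A -> j and substitute in every rule of length ≥2.

S -> j | YU; A -> j; U -> c | YY; Y -> j | UA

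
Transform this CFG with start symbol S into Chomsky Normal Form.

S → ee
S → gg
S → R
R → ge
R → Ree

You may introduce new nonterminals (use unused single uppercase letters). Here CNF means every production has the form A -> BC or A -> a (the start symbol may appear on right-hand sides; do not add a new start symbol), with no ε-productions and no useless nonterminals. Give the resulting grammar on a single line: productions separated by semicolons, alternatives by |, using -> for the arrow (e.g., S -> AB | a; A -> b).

S -> AA | BA | BB | RD; A -> e; B -> g; C -> AA; D -> AA; R -> BA | RC

No ε-productions.
After unit-elimination: S -> ee | ge | gg | Ree; R -> ge | Ree.
TERM: introduce A -> e, B -> g and substitute in every rule of length ≥2.
BIN: R -> RAA becomes R -> RC, C -> AA; S -> RAA becomes S -> RD, D -> AA.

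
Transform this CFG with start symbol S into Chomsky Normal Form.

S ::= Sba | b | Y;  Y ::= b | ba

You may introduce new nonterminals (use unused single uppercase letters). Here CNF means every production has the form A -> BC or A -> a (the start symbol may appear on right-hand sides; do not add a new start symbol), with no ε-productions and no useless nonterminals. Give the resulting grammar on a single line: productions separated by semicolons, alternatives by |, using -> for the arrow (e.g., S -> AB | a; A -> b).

No ε-productions.
After unit-elimination: S -> b | ba | Sba; Y -> b | ba.
TERM: introduce B -> a, A -> b and substitute in every rule of length ≥2.
BIN: S -> SAB becomes S -> SC, C -> AB.
Drop unreachable/unproductive: Y.

S -> b | AB | SC; A -> b; B -> a; C -> AB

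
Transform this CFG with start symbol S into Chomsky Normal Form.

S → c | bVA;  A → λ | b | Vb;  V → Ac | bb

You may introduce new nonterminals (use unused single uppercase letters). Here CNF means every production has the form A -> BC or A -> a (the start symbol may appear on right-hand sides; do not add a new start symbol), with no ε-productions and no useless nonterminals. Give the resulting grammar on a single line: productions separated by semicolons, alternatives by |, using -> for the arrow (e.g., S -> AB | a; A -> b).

Nullable: {A}; after ε-elimination: S -> c | bV | bVA; A -> b | Vb; V -> c | Ac | bb.
No unit productions to eliminate.
TERM: introduce B -> b, C -> c and substitute in every rule of length ≥2.
BIN: S -> BVA becomes S -> BD, D -> VA.

S -> c | BD | BV; A -> b | VB; B -> b; C -> c; D -> VA; V -> c | AC | BB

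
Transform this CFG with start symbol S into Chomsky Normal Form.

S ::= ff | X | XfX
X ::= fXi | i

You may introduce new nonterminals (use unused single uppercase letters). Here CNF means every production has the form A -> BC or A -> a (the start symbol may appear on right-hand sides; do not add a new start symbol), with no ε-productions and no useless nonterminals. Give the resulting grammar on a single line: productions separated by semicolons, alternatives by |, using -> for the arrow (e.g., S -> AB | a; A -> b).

S -> i | AA | AC | XD; A -> f; B -> i; C -> XB; D -> AX; E -> XB; X -> i | AE

No ε-productions.
After unit-elimination: S -> i | ff | XfX | fXi; X -> i | fXi.
TERM: introduce A -> f, B -> i and substitute in every rule of length ≥2.
BIN: S -> AXB becomes S -> AC, C -> XB; S -> XAX becomes S -> XD, D -> AX; X -> AXB becomes X -> AE, E -> XB.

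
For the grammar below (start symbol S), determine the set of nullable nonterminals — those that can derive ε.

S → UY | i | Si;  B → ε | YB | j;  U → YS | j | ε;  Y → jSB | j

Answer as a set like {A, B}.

Directly nullable (have an ε-rule): {B, U}.
Not nullable: S, Y — each has a terminal in every rule's right-hand side or depends on a non-nullable symbol.

{B, U}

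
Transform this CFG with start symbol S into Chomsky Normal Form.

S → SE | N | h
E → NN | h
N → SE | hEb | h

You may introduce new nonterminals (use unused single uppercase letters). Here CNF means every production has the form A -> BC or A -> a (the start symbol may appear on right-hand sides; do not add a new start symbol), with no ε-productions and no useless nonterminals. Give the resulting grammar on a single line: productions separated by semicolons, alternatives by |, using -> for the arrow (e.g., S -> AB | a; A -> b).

S -> h | AD | SE; A -> h; B -> b; C -> EB; D -> EB; E -> h | NN; N -> h | AC | SE

No ε-productions.
After unit-elimination: S -> h | SE | hEb; E -> h | NN; N -> h | SE | hEb.
TERM: introduce B -> b, A -> h and substitute in every rule of length ≥2.
BIN: N -> AEB becomes N -> AC, C -> EB; S -> AEB becomes S -> AD, D -> EB.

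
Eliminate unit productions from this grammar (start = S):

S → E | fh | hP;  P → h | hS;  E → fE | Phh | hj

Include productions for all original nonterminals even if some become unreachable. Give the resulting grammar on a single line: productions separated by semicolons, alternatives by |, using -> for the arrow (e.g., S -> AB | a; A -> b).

Unit productions: S->E.
Unit pairs (A ⇒* B via units): (S,E).
S: inherits non-unit rules of {E, S} → Phh | fE | fh | hP | hj.
E: inherits non-unit rules of {E} → Phh | fE | hj.
P: inherits non-unit rules of {P} → h | hS.

S -> fE | fh | hP | hj | Phh; E -> fE | hj | Phh; P -> h | hS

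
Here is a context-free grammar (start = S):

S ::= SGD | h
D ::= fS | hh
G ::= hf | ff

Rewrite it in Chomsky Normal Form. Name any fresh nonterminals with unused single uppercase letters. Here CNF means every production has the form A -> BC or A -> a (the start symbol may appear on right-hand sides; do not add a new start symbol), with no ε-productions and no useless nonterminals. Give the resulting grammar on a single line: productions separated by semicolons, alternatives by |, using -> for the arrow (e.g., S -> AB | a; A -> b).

S -> h | SC; A -> f; B -> h; C -> GD; D -> AS | BB; G -> AA | BA

No ε-productions.
No unit productions to eliminate.
TERM: introduce A -> f, B -> h and substitute in every rule of length ≥2.
BIN: S -> SGD becomes S -> SC, C -> GD.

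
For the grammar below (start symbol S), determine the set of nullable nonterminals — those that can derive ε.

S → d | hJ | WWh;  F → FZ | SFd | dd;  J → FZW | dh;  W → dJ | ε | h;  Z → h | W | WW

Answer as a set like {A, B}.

Directly nullable (have an ε-rule): {W}.
Z is nullable via Z -> W (every symbol on the right is already known nullable).
Not nullable: F, J, S — each has a terminal in every rule's right-hand side or depends on a non-nullable symbol.

{W, Z}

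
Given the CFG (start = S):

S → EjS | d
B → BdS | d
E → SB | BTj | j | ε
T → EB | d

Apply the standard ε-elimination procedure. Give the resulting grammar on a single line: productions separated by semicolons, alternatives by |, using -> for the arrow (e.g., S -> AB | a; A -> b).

Nullable set: {E}.
S -> EjS: E nullable, giving EjS | jS.
Drop E -> ε.
T -> EB: E nullable, giving B | EB.
Unchanged (no nullable symbols): S -> d; B -> BdS; B -> d; E -> BTj; E -> SB; E -> j; T -> d.

S -> d | jS | EjS; B -> d | BdS; E -> j | SB | BTj; T -> B | d | EB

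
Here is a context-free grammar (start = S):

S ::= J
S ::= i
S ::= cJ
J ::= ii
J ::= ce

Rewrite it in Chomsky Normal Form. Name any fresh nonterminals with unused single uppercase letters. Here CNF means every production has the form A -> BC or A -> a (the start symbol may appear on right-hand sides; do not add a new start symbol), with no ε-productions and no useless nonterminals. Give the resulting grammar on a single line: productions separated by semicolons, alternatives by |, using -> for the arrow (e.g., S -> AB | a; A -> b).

S -> i | AB | AJ | CC; A -> c; B -> e; C -> i; J -> AB | CC

No ε-productions.
After unit-elimination: S -> i | cJ | ce | ii; J -> ce | ii.
TERM: introduce A -> c, B -> e, C -> i and substitute in every rule of length ≥2.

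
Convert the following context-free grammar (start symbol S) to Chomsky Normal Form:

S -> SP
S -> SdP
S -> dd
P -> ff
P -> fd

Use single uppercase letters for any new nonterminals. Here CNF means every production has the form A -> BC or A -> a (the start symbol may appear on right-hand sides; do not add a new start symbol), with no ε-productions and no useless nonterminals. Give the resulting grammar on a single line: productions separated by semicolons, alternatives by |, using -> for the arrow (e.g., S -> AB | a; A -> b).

S -> BB | SC | SP; A -> f; B -> d; C -> BP; P -> AA | AB

No ε-productions.
No unit productions to eliminate.
TERM: introduce B -> d, A -> f and substitute in every rule of length ≥2.
BIN: S -> SBP becomes S -> SC, C -> BP.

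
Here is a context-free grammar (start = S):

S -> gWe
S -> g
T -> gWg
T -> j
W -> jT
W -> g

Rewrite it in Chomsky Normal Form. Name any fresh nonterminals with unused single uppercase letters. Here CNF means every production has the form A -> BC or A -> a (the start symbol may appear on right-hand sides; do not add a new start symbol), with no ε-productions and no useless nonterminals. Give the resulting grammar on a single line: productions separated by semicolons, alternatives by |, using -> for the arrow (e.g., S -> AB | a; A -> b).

S -> g | AD; A -> g; B -> e; C -> j; D -> WB; E -> WA; T -> j | AE; W -> g | CT

No ε-productions.
No unit productions to eliminate.
TERM: introduce B -> e, A -> g, C -> j and substitute in every rule of length ≥2.
BIN: S -> AWB becomes S -> AD, D -> WB; T -> AWA becomes T -> AE, E -> WA.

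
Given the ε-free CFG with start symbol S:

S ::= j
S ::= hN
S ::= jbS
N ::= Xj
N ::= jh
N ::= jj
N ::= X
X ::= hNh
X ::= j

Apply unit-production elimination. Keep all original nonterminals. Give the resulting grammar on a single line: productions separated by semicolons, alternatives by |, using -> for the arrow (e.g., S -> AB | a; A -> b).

Unit productions: N->X.
Unit pairs (A ⇒* B via units): (N,X).
S: inherits non-unit rules of {S} → hN | j | jbS.
N: inherits non-unit rules of {N, X} → Xj | hNh | j | jh | jj.
X: inherits non-unit rules of {X} → hNh | j.

S -> j | hN | jbS; N -> j | Xj | jh | jj | hNh; X -> j | hNh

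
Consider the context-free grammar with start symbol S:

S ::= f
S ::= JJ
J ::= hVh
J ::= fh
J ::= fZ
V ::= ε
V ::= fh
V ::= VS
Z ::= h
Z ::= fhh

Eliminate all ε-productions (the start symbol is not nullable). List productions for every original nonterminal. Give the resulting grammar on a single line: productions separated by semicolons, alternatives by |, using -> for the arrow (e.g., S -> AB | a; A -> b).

S -> f | JJ; J -> fZ | fh | hh | hVh; V -> S | VS | fh; Z -> h | fhh

Nullable set: {V}.
J -> hVh: V nullable, giving hVh | hh.
Drop V -> ε.
V -> VS: V nullable, giving S | VS.
Unchanged (no nullable symbols): S -> JJ; S -> f; J -> fZ; J -> fh; V -> fh; Z -> fhh; Z -> h.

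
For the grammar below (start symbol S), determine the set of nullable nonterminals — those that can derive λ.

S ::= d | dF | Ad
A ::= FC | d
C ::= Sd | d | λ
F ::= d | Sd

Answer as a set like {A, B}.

{C}

Directly nullable (have an ε-rule): {C}.
Not nullable: A, F, S — each has a terminal in every rule's right-hand side or depends on a non-nullable symbol.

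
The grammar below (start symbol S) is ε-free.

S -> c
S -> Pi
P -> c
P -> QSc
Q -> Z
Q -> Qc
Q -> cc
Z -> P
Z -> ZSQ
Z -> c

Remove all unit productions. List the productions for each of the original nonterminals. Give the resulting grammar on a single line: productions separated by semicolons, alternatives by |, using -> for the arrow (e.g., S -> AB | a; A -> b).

S -> c | Pi; P -> c | QSc; Q -> c | Qc | cc | QSc | ZSQ; Z -> c | QSc | ZSQ

Unit productions: Q->Z, Z->P.
Unit pairs (A ⇒* B via units): (Q,P), (Q,Z), (Z,P).
S: inherits non-unit rules of {S} → Pi | c.
P: inherits non-unit rules of {P} → QSc | c.
Q: inherits non-unit rules of {P, Q, Z} → QSc | Qc | ZSQ | c | cc.
Z: inherits non-unit rules of {P, Z} → QSc | ZSQ | c.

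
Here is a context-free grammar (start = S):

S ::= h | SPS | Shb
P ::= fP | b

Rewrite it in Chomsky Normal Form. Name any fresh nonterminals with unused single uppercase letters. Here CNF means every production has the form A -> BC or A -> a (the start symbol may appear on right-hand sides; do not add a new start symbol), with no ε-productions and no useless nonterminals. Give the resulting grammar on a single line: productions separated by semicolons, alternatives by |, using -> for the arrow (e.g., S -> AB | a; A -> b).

No ε-productions.
No unit productions to eliminate.
TERM: introduce C -> b, A -> f, B -> h and substitute in every rule of length ≥2.
BIN: S -> SBC becomes S -> SD, D -> BC; S -> SPS becomes S -> SE, E -> PS.

S -> h | SD | SE; A -> f; B -> h; C -> b; D -> BC; E -> PS; P -> b | AP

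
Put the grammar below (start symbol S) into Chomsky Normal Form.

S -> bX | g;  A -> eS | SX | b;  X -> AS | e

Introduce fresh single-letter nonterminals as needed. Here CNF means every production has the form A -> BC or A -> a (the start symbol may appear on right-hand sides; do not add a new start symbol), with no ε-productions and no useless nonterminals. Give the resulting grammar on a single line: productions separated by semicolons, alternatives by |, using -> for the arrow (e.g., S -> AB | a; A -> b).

S -> g | CX; A -> b | BS | SX; B -> e; C -> b; X -> e | AS

No ε-productions.
No unit productions to eliminate.
TERM: introduce C -> b, B -> e and substitute in every rule of length ≥2.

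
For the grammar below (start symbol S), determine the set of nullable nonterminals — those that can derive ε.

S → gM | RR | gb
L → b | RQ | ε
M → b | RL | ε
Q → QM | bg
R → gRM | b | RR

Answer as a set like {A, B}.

{L, M}

Directly nullable (have an ε-rule): {L, M}.
Not nullable: Q, R, S — each has a terminal in every rule's right-hand side or depends on a non-nullable symbol.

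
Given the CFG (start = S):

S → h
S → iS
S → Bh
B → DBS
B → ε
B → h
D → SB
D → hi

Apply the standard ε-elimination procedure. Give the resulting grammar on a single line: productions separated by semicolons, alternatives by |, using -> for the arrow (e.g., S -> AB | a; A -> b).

Nullable set: {B}.
S -> Bh: B nullable, giving Bh | h.
Drop B -> ε.
B -> DBS: B nullable, giving DBS | DS.
D -> SB: B nullable, giving S | SB.
Unchanged (no nullable symbols): S -> h; S -> iS; B -> h; D -> hi.

S -> h | Bh | iS; B -> h | DS | DBS; D -> S | SB | hi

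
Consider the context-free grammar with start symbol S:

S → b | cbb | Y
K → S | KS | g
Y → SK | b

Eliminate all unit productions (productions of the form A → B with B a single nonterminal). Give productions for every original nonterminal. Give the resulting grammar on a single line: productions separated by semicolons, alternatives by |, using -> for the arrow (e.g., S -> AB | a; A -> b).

S -> b | SK | cbb; K -> b | g | KS | SK | cbb; Y -> b | SK

Unit productions: K->S, S->Y.
Unit pairs (A ⇒* B via units): (K,S), (K,Y), (S,Y).
S: inherits non-unit rules of {S, Y} → SK | b | cbb.
K: inherits non-unit rules of {K, S, Y} → KS | SK | b | cbb | g.
Y: inherits non-unit rules of {Y} → SK | b.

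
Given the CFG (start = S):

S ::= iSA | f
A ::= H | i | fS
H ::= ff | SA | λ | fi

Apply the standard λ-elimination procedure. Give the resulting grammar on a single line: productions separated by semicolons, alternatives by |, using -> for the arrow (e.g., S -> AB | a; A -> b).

S -> f | iS | iSA; A -> H | i | fS; H -> S | SA | ff | fi

Nullable set: {A, H}.
S -> iSA: A nullable, giving iS | iSA.
A -> H: H nullable, giving H.
Drop H -> λ.
H -> SA: A nullable, giving S | SA.
Unchanged (no nullable symbols): S -> f; A -> fS; A -> i; H -> ff; H -> fi.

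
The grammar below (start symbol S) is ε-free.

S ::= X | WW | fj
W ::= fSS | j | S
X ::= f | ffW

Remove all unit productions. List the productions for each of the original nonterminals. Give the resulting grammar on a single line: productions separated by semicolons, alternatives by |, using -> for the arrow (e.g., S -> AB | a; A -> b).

S -> f | WW | fj | ffW; W -> f | j | WW | fj | fSS | ffW; X -> f | ffW

Unit productions: S->X, W->S.
Unit pairs (A ⇒* B via units): (S,X), (W,S), (W,X).
S: inherits non-unit rules of {S, X} → WW | f | ffW | fj.
W: inherits non-unit rules of {S, W, X} → WW | f | fSS | ffW | fj | j.
X: inherits non-unit rules of {X} → f | ffW.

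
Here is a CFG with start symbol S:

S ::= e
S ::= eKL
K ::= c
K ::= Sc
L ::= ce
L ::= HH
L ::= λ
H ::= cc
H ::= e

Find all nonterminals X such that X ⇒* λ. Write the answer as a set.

Directly nullable (have an ε-rule): {L}.
Not nullable: H, K, S — each has a terminal in every rule's right-hand side or depends on a non-nullable symbol.

{L}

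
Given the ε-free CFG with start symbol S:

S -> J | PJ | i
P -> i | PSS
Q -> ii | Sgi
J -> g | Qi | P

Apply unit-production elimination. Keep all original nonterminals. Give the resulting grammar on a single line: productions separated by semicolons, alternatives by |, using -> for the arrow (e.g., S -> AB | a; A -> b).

Unit productions: J->P, S->J.
Unit pairs (A ⇒* B via units): (J,P), (S,J), (S,P).
S: inherits non-unit rules of {J, P, S} → PJ | PSS | Qi | g | i.
J: inherits non-unit rules of {J, P} → PSS | Qi | g | i.
P: inherits non-unit rules of {P} → PSS | i.
Q: inherits non-unit rules of {Q} → Sgi | ii.

S -> g | i | PJ | Qi | PSS; J -> g | i | Qi | PSS; P -> i | PSS; Q -> ii | Sgi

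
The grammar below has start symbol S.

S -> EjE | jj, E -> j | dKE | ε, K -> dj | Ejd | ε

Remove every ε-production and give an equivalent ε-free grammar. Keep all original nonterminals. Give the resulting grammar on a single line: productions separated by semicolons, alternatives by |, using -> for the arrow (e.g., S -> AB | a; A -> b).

S -> j | Ej | jE | jj | EjE; E -> d | j | dE | dK | dKE; K -> dj | jd | Ejd

Nullable set: {E, K}.
S -> EjE: E, E nullable, giving Ej | EjE | j | jE.
Drop E -> ε.
E -> dKE: K, E nullable, giving d | dE | dK | dKE.
Drop K -> ε.
K -> Ejd: E nullable, giving Ejd | jd.
Unchanged (no nullable symbols): S -> jj; E -> j; K -> dj.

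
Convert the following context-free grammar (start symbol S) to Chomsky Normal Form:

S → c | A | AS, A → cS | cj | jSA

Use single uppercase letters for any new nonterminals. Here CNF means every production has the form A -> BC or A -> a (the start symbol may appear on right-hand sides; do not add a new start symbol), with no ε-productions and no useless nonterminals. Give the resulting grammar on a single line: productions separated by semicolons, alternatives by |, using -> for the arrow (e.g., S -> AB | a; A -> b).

S -> c | AS | BC | BS | CE; A -> BC | BS | CD; B -> c; C -> j; D -> SA; E -> SA

No ε-productions.
After unit-elimination: S -> c | AS | cS | cj | jSA; A -> cS | cj | jSA.
TERM: introduce B -> c, C -> j and substitute in every rule of length ≥2.
BIN: A -> CSA becomes A -> CD, D -> SA; S -> CSA becomes S -> CE, E -> SA.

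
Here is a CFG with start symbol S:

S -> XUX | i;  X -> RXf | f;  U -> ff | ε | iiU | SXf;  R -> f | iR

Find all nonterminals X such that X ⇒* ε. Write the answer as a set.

{U}

Directly nullable (have an ε-rule): {U}.
Not nullable: R, S, X — each has a terminal in every rule's right-hand side or depends on a non-nullable symbol.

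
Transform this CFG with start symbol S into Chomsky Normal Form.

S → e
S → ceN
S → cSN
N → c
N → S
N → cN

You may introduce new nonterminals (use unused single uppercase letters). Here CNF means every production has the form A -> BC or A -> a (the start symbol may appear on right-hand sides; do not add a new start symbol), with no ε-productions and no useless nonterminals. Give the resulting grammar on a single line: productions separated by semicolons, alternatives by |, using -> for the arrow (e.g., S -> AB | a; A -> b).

No ε-productions.
After unit-elimination: S -> e | cSN | ceN; N -> c | e | cN | cSN | ceN.
TERM: introduce A -> c, B -> e and substitute in every rule of length ≥2.
BIN: N -> ABN becomes N -> AC, C -> BN; N -> ASN becomes N -> AD, D -> SN; S -> ABN becomes S -> AE, E -> BN; S -> ASN becomes S -> AF, F -> SN.

S -> e | AE | AF; A -> c; B -> e; C -> BN; D -> SN; E -> BN; F -> SN; N -> c | e | AC | AD | AN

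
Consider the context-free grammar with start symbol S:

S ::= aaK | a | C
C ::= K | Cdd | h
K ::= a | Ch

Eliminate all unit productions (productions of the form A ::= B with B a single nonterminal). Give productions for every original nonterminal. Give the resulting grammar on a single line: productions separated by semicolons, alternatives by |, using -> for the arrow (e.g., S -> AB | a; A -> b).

S -> a | h | Ch | Cdd | aaK; C -> a | h | Ch | Cdd; K -> a | Ch

Unit productions: C->K, S->C.
Unit pairs (A ⇒* B via units): (C,K), (S,C), (S,K).
S: inherits non-unit rules of {C, K, S} → Cdd | Ch | a | aaK | h.
C: inherits non-unit rules of {C, K} → Cdd | Ch | a | h.
K: inherits non-unit rules of {K} → Ch | a.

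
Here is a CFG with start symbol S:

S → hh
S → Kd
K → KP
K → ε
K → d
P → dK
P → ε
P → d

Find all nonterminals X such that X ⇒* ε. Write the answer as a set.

{K, P}

Directly nullable (have an ε-rule): {K, P}.
Not nullable: S — each has a terminal in every rule's right-hand side or depends on a non-nullable symbol.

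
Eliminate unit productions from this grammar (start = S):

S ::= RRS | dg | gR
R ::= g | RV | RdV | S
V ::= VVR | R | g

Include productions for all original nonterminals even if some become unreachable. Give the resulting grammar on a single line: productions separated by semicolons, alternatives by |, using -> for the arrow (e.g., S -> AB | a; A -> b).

Unit productions: R->S, V->R.
Unit pairs (A ⇒* B via units): (R,S), (V,R), (V,S).
S: inherits non-unit rules of {S} → RRS | dg | gR.
R: inherits non-unit rules of {R, S} → RRS | RV | RdV | dg | g | gR.
V: inherits non-unit rules of {R, S, V} → RRS | RV | RdV | VVR | dg | g | gR.

S -> dg | gR | RRS; R -> g | RV | dg | gR | RRS | RdV; V -> g | RV | dg | gR | RRS | RdV | VVR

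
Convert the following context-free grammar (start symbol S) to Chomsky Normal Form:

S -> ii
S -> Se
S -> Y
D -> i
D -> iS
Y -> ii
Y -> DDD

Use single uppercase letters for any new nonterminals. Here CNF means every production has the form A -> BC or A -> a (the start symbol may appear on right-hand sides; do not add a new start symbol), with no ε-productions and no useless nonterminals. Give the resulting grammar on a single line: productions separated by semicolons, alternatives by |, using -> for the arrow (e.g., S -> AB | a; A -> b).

S -> AA | DC | SB; A -> i; B -> e; C -> DD; D -> i | AS

No ε-productions.
After unit-elimination: S -> Se | ii | DDD; D -> i | iS; Y -> ii | DDD.
TERM: introduce B -> e, A -> i and substitute in every rule of length ≥2.
BIN: S -> DDD becomes S -> DC, C -> DD; Y -> DDD becomes Y -> DE, E -> DD.
Drop unreachable/unproductive: Y.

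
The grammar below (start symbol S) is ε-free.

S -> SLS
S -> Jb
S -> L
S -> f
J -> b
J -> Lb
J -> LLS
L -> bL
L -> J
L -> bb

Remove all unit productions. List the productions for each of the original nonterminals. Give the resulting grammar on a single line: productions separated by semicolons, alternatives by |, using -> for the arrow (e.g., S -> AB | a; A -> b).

Unit productions: L->J, S->L.
Unit pairs (A ⇒* B via units): (L,J), (S,J), (S,L).
S: inherits non-unit rules of {J, L, S} → Jb | LLS | Lb | SLS | b | bL | bb | f.
J: inherits non-unit rules of {J} → LLS | Lb | b.
L: inherits non-unit rules of {J, L} → LLS | Lb | b | bL | bb.

S -> b | f | Jb | Lb | bL | bb | LLS | SLS; J -> b | Lb | LLS; L -> b | Lb | bL | bb | LLS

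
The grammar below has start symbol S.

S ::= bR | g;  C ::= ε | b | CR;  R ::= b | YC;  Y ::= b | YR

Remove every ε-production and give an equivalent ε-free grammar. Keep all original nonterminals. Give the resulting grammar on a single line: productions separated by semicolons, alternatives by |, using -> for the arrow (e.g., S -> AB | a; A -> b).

S -> g | bR; C -> R | b | CR; R -> Y | b | YC; Y -> b | YR

Nullable set: {C}.
Drop C -> ε.
C -> CR: C nullable, giving CR | R.
R -> YC: C nullable, giving Y | YC.
Unchanged (no nullable symbols): S -> bR; S -> g; C -> b; R -> b; Y -> YR; Y -> b.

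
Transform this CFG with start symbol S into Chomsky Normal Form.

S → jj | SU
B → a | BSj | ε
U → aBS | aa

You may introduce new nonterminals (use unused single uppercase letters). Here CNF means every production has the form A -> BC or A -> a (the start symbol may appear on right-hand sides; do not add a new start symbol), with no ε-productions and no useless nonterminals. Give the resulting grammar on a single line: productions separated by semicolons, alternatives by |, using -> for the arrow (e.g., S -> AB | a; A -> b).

Nullable: {B}; after ε-elimination: S -> SU | jj; B -> a | Sj | BSj; U -> aS | aa | aBS.
No unit productions to eliminate.
TERM: introduce C -> a, A -> j and substitute in every rule of length ≥2.
BIN: B -> BSA becomes B -> BD, D -> SA; U -> CBS becomes U -> CE, E -> BS.

S -> AA | SU; A -> j; B -> a | BD | SA; C -> a; D -> SA; E -> BS; U -> CC | CE | CS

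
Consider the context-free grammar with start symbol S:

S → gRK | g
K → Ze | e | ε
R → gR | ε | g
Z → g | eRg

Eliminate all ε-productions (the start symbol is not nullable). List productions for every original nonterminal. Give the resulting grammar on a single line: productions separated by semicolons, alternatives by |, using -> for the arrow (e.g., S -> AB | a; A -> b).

S -> g | gK | gR | gRK; K -> e | Ze; R -> g | gR; Z -> g | eg | eRg

Nullable set: {K, R}.
S -> gRK: R, K nullable, giving g | gK | gR | gRK.
Drop K -> ε.
Drop R -> ε.
R -> gR: R nullable, giving g | gR.
Z -> eRg: R nullable, giving eRg | eg.
Unchanged (no nullable symbols): S -> g; K -> Ze; K -> e; R -> g; Z -> g.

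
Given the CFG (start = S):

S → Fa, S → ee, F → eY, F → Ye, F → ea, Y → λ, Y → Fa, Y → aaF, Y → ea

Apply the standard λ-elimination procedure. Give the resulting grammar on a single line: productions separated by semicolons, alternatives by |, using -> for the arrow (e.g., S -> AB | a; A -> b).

S -> Fa | ee; F -> e | Ye | eY | ea; Y -> Fa | ea | aaF

Nullable set: {Y}.
F -> Ye: Y nullable, giving Ye | e.
F -> eY: Y nullable, giving e | eY.
Drop Y -> λ.
Unchanged (no nullable symbols): S -> Fa; S -> ee; F -> ea; Y -> Fa; Y -> aaF; Y -> ea.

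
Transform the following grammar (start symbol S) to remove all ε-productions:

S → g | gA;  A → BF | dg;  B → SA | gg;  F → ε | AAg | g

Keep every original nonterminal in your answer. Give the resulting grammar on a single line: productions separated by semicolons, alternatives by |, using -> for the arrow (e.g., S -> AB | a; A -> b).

S -> g | gA; A -> B | BF | dg; B -> SA | gg; F -> g | AAg

Nullable set: {F}.
A -> BF: F nullable, giving B | BF.
Drop F -> ε.
Unchanged (no nullable symbols): S -> g; S -> gA; A -> dg; B -> SA; B -> gg; F -> AAg; F -> g.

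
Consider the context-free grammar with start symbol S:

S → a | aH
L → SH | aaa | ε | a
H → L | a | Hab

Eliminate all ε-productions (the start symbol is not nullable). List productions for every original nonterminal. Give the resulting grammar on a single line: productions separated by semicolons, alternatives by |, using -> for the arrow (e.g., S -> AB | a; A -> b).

S -> a | aH; H -> L | a | ab | Hab; L -> S | a | SH | aaa

Nullable set: {H, L}.
S -> aH: H nullable, giving a | aH.
H -> Hab: H nullable, giving Hab | ab.
H -> L: L nullable, giving L.
Drop L -> ε.
L -> SH: H nullable, giving S | SH.
Unchanged (no nullable symbols): S -> a; H -> a; L -> a; L -> aaa.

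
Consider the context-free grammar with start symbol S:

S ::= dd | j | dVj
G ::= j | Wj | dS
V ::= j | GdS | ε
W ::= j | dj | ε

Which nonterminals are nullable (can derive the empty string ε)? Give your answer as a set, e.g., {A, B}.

{V, W}

Directly nullable (have an ε-rule): {V, W}.
Not nullable: G, S — each has a terminal in every rule's right-hand side or depends on a non-nullable symbol.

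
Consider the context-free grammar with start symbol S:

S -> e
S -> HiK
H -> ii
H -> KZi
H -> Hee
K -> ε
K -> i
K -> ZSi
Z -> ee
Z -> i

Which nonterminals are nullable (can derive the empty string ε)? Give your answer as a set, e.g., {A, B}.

Directly nullable (have an ε-rule): {K}.
Not nullable: H, S, Z — each has a terminal in every rule's right-hand side or depends on a non-nullable symbol.

{K}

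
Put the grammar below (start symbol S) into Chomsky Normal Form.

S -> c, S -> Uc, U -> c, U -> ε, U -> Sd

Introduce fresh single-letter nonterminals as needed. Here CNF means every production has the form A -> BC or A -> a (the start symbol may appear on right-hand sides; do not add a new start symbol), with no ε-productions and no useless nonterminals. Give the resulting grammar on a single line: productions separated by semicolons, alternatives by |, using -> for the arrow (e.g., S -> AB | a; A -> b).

S -> c | UA; A -> c; B -> d; U -> c | SB

Nullable: {U}; after ε-elimination: S -> c | Uc; U -> c | Sd.
No unit productions to eliminate.
TERM: introduce A -> c, B -> d and substitute in every rule of length ≥2.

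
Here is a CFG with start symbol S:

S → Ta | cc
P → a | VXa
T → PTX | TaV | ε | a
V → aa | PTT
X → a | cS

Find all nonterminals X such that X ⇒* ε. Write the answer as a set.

Directly nullable (have an ε-rule): {T}.
Not nullable: P, S, V, X — each has a terminal in every rule's right-hand side or depends on a non-nullable symbol.

{T}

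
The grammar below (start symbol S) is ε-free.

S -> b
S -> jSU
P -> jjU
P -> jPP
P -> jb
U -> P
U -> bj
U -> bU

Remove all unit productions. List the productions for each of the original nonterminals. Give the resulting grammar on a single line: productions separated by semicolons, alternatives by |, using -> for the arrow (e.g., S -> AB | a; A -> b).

S -> b | jSU; P -> jb | jPP | jjU; U -> bU | bj | jb | jPP | jjU

Unit productions: U->P.
Unit pairs (A ⇒* B via units): (U,P).
S: inherits non-unit rules of {S} → b | jSU.
P: inherits non-unit rules of {P} → jPP | jb | jjU.
U: inherits non-unit rules of {P, U} → bU | bj | jPP | jb | jjU.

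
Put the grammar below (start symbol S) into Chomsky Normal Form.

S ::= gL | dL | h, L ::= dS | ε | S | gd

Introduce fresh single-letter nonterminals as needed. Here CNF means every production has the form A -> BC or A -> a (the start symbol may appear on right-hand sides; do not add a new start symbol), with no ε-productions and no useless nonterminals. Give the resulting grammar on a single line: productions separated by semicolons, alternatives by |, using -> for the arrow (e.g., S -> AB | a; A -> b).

S -> d | g | h | AL | BL; A -> d; B -> g; L -> d | g | h | AL | AS | BA | BL

Nullable: {L}; after ε-elimination: S -> d | g | h | dL | gL; L -> S | dS | gd.
After unit-elimination: S -> d | g | h | dL | gL; L -> d | g | h | dL | dS | gL | gd.
TERM: introduce A -> d, B -> g and substitute in every rule of length ≥2.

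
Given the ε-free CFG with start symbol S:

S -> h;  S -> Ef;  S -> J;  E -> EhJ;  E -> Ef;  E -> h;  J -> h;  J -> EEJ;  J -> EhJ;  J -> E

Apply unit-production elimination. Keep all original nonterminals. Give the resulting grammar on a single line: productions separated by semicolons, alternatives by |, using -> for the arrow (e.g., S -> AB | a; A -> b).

S -> h | Ef | EEJ | EhJ; E -> h | Ef | EhJ; J -> h | Ef | EEJ | EhJ

Unit productions: J->E, S->J.
Unit pairs (A ⇒* B via units): (J,E), (S,E), (S,J).
S: inherits non-unit rules of {E, J, S} → EEJ | Ef | EhJ | h.
E: inherits non-unit rules of {E} → Ef | EhJ | h.
J: inherits non-unit rules of {E, J} → EEJ | Ef | EhJ | h.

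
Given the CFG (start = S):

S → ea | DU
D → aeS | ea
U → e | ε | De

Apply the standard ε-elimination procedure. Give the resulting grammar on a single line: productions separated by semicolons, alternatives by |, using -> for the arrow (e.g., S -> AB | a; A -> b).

Nullable set: {U}.
S -> DU: U nullable, giving D | DU.
Drop U -> ε.
Unchanged (no nullable symbols): S -> ea; D -> aeS; D -> ea; U -> De; U -> e.

S -> D | DU | ea; D -> ea | aeS; U -> e | De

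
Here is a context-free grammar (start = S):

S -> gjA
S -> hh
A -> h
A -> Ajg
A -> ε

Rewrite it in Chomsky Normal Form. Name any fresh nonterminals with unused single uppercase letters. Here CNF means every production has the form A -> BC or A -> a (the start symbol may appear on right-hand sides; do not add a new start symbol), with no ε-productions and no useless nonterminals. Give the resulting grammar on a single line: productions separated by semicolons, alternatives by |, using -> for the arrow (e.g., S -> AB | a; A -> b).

S -> CB | CF | DD; A -> h | AE | BC; B -> j; C -> g; D -> h; E -> BC; F -> BA

Nullable: {A}; after ε-elimination: S -> gj | hh | gjA; A -> h | jg | Ajg.
No unit productions to eliminate.
TERM: introduce C -> g, D -> h, B -> j and substitute in every rule of length ≥2.
BIN: A -> ABC becomes A -> AE, E -> BC; S -> CBA becomes S -> CF, F -> BA.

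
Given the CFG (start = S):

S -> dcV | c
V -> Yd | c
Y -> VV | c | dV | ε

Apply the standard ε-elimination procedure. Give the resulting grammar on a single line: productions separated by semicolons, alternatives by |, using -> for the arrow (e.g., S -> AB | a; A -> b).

Nullable set: {Y}.
V -> Yd: Y nullable, giving Yd | d.
Drop Y -> ε.
Unchanged (no nullable symbols): S -> c; S -> dcV; V -> c; Y -> VV; Y -> c; Y -> dV.

S -> c | dcV; V -> c | d | Yd; Y -> c | VV | dV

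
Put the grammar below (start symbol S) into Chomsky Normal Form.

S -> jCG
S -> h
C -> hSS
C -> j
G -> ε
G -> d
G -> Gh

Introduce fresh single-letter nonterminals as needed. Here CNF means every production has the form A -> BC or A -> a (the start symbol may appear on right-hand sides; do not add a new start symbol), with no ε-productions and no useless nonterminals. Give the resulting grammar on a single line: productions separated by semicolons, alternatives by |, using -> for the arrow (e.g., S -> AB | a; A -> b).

S -> h | BC | BE; A -> h; B -> j; C -> j | AD; D -> SS; E -> CG; G -> d | h | GA

Nullable: {G}; after ε-elimination: S -> h | jC | jCG; C -> j | hSS; G -> d | h | Gh.
No unit productions to eliminate.
TERM: introduce A -> h, B -> j and substitute in every rule of length ≥2.
BIN: C -> ASS becomes C -> AD, D -> SS; S -> BCG becomes S -> BE, E -> CG.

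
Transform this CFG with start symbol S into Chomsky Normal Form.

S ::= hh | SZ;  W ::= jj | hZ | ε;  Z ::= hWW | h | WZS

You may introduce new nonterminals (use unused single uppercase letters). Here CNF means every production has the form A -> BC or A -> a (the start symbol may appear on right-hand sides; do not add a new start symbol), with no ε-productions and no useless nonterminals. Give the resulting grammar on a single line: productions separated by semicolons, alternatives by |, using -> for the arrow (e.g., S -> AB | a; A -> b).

Nullable: {W}; after ε-elimination: S -> SZ | hh; W -> hZ | jj; Z -> h | ZS | hW | WZS | hWW.
No unit productions to eliminate.
TERM: introduce A -> h, B -> j and substitute in every rule of length ≥2.
BIN: Z -> AWW becomes Z -> AC, C -> WW; Z -> WZS becomes Z -> WD, D -> ZS.

S -> AA | SZ; A -> h; B -> j; C -> WW; D -> ZS; W -> AZ | BB; Z -> h | AC | AW | WD | ZS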